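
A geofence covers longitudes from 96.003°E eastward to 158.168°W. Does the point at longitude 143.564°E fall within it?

Band width going east from +96.003° to -158.168°: ((-158.168 − 96.003) mod 360) = 105.829°.
Offset of +143.564° east of the west edge: ((143.564 − 96.003) mod 360) = 47.561°.
47.561° ≤ 105.829° ⇒ inside.

Yes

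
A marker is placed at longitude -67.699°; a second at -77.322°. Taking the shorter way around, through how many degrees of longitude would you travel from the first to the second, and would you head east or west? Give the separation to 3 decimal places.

9.623° west

Raw difference: -77.322 − -67.699 = -9.623°.
Normalise into (−180°, 180°]: -9.623° stays -9.623°.
Negative ⇒ the second point lies to the west; separation 9.623°.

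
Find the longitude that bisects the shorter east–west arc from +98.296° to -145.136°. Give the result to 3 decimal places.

Signed shortest Δλ from +98.296° to -145.136° is +116.568°.
Midpoint longitude = +98.296° + (+116.568°)/2 = +98.296° + 58.284° = +156.580°.
(The naïve average (+98.296 + -145.136)/2 = -23.42° is on the wrong side of the globe.)

+156.580°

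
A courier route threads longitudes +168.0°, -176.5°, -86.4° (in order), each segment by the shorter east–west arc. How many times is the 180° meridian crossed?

1

Leg 1: +168.0° → -176.5°, shortest Δλ = 15.5° (east) — crosses 180°.
Leg 2: -176.5° → -86.4°, shortest Δλ = 90.1° (east) — does not cross 180°.
Total crossings: 1.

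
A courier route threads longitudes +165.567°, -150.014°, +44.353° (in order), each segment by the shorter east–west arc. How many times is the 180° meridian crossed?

Leg 1: +165.567° → -150.014°, shortest Δλ = 44.419° (east) — crosses 180°.
Leg 2: -150.014° → +44.353°, shortest Δλ = -165.633° (west) — crosses 180°.
Total crossings: 2.

2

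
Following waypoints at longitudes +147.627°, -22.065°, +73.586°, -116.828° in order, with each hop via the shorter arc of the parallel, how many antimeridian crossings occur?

1

Leg 1: +147.627° → -22.065°, shortest Δλ = -169.692° (west) — does not cross 180°.
Leg 2: -22.065° → +73.586°, shortest Δλ = 95.651° (east) — does not cross 180°.
Leg 3: +73.586° → -116.828°, shortest Δλ = 169.586° (east) — crosses 180°.
Total crossings: 1.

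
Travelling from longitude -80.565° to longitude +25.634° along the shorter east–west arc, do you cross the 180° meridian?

Signed shortest Δλ = ((25.634 − -80.565 + 180) mod 360) − 180 = 106.199°.
Going east by 106.199° from -80.565° reaches +25.634° without touching 180°.

No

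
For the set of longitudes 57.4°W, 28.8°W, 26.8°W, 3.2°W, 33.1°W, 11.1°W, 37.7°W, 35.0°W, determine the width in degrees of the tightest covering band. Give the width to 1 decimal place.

54.2°

Sort the longitudes: -57.4°, -37.7°, -35.0°, -33.1°, -28.8°, -26.8°, -11.1°, -3.2°.
Eastward gaps between consecutive values (wrapping around): 19.7°, 2.7°, 1.9°, 4.3°, 2.0°, 15.7°, 7.9°, 305.8°.
Largest gap = 305.8° ⇒ minimal covering band is its complement: 360° − 305.8° = 54.2°.
Band runs from -57.4° eastward to -3.2°.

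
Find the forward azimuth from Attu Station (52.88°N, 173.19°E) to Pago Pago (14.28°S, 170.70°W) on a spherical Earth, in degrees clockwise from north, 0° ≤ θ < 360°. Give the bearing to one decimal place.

163.2°

Δλ = -170.70 − 173.19 = -343.89°; wrapped into (−180°, 180°]: 16.11°.
θ = atan2( sin Δλ · cos φ₂ , cos φ₁ · sin φ₂ − sin φ₁ · cos φ₂ · cos Δλ )
  = atan2(0.26891, -0.89125) = 163.210° → normalised to [0°, 360°): 163.210°.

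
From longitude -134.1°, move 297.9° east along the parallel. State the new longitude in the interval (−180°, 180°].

Start at -134.1°; shift +297.9° → +163.8°.
+163.8° already lies in (−180°, 180°].

+163.8°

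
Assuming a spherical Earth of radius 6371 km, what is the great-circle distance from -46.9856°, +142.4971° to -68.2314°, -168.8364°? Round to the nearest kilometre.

3581 km

Δλ = -168.8364 − 142.4971 = -311.3335°; wrapped into (−180°, 180°]: 48.6665°.
Δφ = -68.2314 − -46.9856 = -21.2458°.
a = sin²(Δφ/2) + cos φ₁ · cos φ₂ · sin²(Δλ/2) = 0.076936.
c = 2·atan2(√a, √(1−a)) = 0.56212 rad → d = 6371·c ≈ 3581.25 km.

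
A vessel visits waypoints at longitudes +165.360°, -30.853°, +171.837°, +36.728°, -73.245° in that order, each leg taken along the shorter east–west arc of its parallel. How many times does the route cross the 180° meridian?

2

Leg 1: +165.360° → -30.853°, shortest Δλ = 163.787° (east) — crosses 180°.
Leg 2: -30.853° → +171.837°, shortest Δλ = -157.31° (west) — crosses 180°.
Leg 3: +171.837° → +36.728°, shortest Δλ = -135.109° (west) — does not cross 180°.
Leg 4: +36.728° → -73.245°, shortest Δλ = -109.973° (west) — does not cross 180°.
Total crossings: 2.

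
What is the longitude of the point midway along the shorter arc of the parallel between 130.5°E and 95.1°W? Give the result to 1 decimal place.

162.3°W

Signed shortest Δλ from +130.5° to -95.1° is +134.4°.
Midpoint longitude = +130.5° + (+134.4°)/2 = +130.5° + 67.2° = +197.7°.
Normalise into (−180°, 180°]: -162.3°.
(The naïve average (+130.5 + -95.1)/2 = 17.7° is on the wrong side of the globe.)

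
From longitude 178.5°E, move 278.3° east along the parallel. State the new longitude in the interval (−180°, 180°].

96.8°E

Start at +178.5°; shift +278.3° → +456.8°.
+456.8° lies outside (−180°, 180°]; subtract 360° → +96.8°.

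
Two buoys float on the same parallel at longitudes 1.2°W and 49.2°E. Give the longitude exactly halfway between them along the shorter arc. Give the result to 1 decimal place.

Signed shortest Δλ from -1.2° to +49.2° is +50.4°.
Midpoint longitude = -1.2° + (+50.4°)/2 = -1.2° + 25.2° = +24.0°.

24.0°E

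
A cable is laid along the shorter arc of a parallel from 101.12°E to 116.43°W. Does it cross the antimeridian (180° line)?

Yes

Naïve |-116.43 − 101.12| = 217.55° > 180°, so the shorter arc goes the other way round — across 180°.
Signed shortest Δλ = ((-116.43 − 101.12 + 180) mod 360) − 180 = 142.45°.
Going east by 142.45° from +101.12° passes through 180° before reaching -116.43°.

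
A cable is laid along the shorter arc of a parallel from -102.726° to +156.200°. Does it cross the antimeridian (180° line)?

Naïve |156.200 − -102.726| = 258.926° > 180°, so the shorter arc goes the other way round — across 180°.
Signed shortest Δλ = ((156.200 − -102.726 + 180) mod 360) − 180 = -101.074°.
Going west by 101.074° from -102.726° passes through 180° before reaching +156.200°.

Yes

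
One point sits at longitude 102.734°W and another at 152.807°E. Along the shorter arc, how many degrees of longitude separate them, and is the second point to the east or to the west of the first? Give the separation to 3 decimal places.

Raw difference: 152.807 − -102.734 = 255.541°.
Normalise into (−180°, 180°]: 255.541° − 360° = -104.459°.
Negative ⇒ the second point lies to the west; separation 104.459°.

104.459° west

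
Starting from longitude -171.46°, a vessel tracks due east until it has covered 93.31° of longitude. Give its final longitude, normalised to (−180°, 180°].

Start at -171.46°; shift +93.31° → -78.15°.
-78.15° already lies in (−180°, 180°].

-78.15°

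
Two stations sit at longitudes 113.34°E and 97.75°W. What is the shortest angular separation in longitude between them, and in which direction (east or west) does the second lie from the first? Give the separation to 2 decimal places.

Raw difference: -97.75 − 113.34 = -211.09°.
Normalise into (−180°, 180°]: -211.09° + 360° = 148.91°.
Positive ⇒ the second point lies to the east; separation 148.91°.

148.91° east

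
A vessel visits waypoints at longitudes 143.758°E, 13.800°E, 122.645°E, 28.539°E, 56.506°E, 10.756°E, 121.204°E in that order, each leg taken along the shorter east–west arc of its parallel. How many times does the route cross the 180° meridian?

0

Leg 1: +143.758° → +13.800°, shortest Δλ = -129.958° (west) — does not cross 180°.
Leg 2: +13.800° → +122.645°, shortest Δλ = 108.845° (east) — does not cross 180°.
Leg 3: +122.645° → +28.539°, shortest Δλ = -94.106° (west) — does not cross 180°.
Leg 4: +28.539° → +56.506°, shortest Δλ = 27.967° (east) — does not cross 180°.
Leg 5: +56.506° → +10.756°, shortest Δλ = -45.75° (west) — does not cross 180°.
Leg 6: +10.756° → +121.204°, shortest Δλ = 110.448° (east) — does not cross 180°.
Total crossings: 0.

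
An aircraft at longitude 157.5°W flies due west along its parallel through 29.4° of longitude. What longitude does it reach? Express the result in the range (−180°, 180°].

Start at -157.5°; shift −29.4° → -186.9°.
-186.9° lies outside (−180°, 180°]; add 360° → +173.1°.

173.1°E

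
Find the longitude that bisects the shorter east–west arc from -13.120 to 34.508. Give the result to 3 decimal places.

+10.694°

Signed shortest Δλ from -13.120° to +34.508° is +47.628°.
Midpoint longitude = -13.120° + (+47.628°)/2 = -13.120° + 23.814° = +10.694°.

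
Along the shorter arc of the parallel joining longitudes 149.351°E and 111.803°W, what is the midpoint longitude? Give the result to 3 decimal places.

Signed shortest Δλ from +149.351° to -111.803° is +98.846°.
Midpoint longitude = +149.351° + (+98.846°)/2 = +149.351° + 49.423° = +198.774°.
Normalise into (−180°, 180°]: -161.226°.
(The naïve average (+149.351 + -111.803)/2 = 18.774° is on the wrong side of the globe.)

161.226°W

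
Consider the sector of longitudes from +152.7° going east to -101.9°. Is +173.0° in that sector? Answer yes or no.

Band width going east from +152.7° to -101.9°: ((-101.9 − 152.7) mod 360) = 105.4°.
Offset of +173.0° east of the west edge: ((173.0 − 152.7) mod 360) = 20.3°.
20.3° ≤ 105.4° ⇒ inside.

Yes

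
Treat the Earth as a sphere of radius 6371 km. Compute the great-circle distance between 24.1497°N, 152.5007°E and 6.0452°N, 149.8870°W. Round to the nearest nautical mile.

Δλ = -149.8870 − 152.5007 = -302.3877°; wrapped into (−180°, 180°]: 57.6123°.
Δφ = 6.0452 − 24.1497 = -18.1045°.
a = sin²(Δφ/2) + cos φ₁ · cos φ₂ · sin²(Δλ/2) = 0.235433.
c = 2·atan2(√a, √(1−a)) = 1.01322 rad → d = 6371·c ≈ 6455.21 km ≈ 3485.53 nmi.

3486 nmi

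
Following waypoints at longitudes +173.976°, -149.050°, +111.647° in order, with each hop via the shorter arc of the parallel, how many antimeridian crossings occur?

2

Leg 1: +173.976° → -149.050°, shortest Δλ = 36.974° (east) — crosses 180°.
Leg 2: -149.050° → +111.647°, shortest Δλ = -99.303° (west) — crosses 180°.
Total crossings: 2.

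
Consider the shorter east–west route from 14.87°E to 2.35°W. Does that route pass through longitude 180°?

Signed shortest Δλ = ((-2.35 − 14.87 + 180) mod 360) − 180 = -17.22°.
Going west by 17.22° from +14.87° reaches -2.35° without touching 180°.

No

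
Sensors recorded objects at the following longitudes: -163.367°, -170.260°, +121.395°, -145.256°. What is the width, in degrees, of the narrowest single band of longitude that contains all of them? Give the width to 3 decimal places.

93.349°

Sort the longitudes: -170.260°, -163.367°, -145.256°, +121.395°.
Eastward gaps between consecutive values (wrapping around): 6.893°, 18.111°, 266.651°, 68.345°.
Largest gap = 266.651° ⇒ minimal covering band is its complement: 360° − 266.651° = 93.349°.
Band runs from +121.395° eastward to -145.256°, crossing the antimeridian.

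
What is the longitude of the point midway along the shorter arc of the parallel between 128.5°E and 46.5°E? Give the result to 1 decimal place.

87.5°E

Signed shortest Δλ from +128.5° to +46.5° is -82.0°.
Midpoint longitude = +128.5° + (-82.0°)/2 = +128.5° − 41.0° = +87.5°.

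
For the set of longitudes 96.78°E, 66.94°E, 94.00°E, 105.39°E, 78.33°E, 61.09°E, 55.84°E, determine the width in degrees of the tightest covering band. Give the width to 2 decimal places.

Sort the longitudes: +55.84°, +61.09°, +66.94°, +78.33°, +94.00°, +96.78°, +105.39°.
Eastward gaps between consecutive values (wrapping around): 5.25°, 5.85°, 11.39°, 15.67°, 2.78°, 8.61°, 310.45°.
Largest gap = 310.45° ⇒ minimal covering band is its complement: 360° − 310.45° = 49.55°.
Band runs from +55.84° eastward to +105.39°.

49.55°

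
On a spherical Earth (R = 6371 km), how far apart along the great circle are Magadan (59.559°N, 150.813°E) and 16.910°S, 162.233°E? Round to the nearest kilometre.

8566 km

Δλ = 162.233 − 150.813 = 11.420°.
Δφ = -16.910 − 59.559 = -76.469°.
a = sin²(Δφ/2) + cos φ₁ · cos φ₂ · sin²(Δλ/2) = 0.387813.
c = 2·atan2(√a, √(1−a)) = 1.34450 rad → d = 6371·c ≈ 8565.78 km.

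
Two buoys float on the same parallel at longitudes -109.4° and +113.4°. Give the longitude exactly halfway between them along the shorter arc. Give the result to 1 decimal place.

Signed shortest Δλ from -109.4° to +113.4° is -137.2°.
Midpoint longitude = -109.4° + (-137.2°)/2 = -109.4° − 68.6° = -178.0°.
(The naïve average (-109.4 + +113.4)/2 = 2.0° is on the wrong side of the globe.)

-178.0°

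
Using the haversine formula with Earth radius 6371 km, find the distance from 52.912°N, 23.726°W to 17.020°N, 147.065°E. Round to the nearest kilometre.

Δλ = 147.065 − -23.726 = 170.791°.
Δφ = 17.020 − 52.912 = -35.892°.
a = sin²(Δφ/2) + cos φ₁ · cos φ₂ · sin²(Δλ/2) = 0.667852.
c = 2·atan2(√a, √(1−a)) = 1.91315 rad → d = 6371·c ≈ 12188.66 km.

12189 km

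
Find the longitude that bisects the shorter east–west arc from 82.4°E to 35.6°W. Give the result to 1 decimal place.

23.4°E

Signed shortest Δλ from +82.4° to -35.6° is -118.0°.
Midpoint longitude = +82.4° + (-118.0°)/2 = +82.4° − 59.0° = +23.4°.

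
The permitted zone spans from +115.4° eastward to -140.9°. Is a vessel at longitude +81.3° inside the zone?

No

Band width going east from +115.4° to -140.9°: ((-140.9 − 115.4) mod 360) = 103.7°.
Offset of +81.3° east of the west edge: ((81.3 − 115.4) mod 360) = 325.9°.
325.9° > 103.7° ⇒ outside.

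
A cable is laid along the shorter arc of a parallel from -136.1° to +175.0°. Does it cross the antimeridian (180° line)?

Naïve |175.0 − -136.1| = 311.1° > 180°, so the shorter arc goes the other way round — across 180°.
Signed shortest Δλ = ((175.0 − -136.1 + 180) mod 360) − 180 = -48.9°.
Going west by 48.9° from -136.1° passes through 180° before reaching +175.0°.

Yes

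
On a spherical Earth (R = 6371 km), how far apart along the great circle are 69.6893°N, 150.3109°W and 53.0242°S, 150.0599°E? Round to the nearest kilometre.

Δλ = 150.0599 − -150.3109 = 300.3708°; wrapped into (−180°, 180°]: -59.6292°.
Δφ = -53.0242 − 69.6893 = -122.7135°.
a = sin²(Δφ/2) + cos φ₁ · cos φ₂ · sin²(Δλ/2) = 0.821830.
c = 2·atan2(√a, √(1−a)) = 2.27007 rad → d = 6371·c ≈ 14462.60 km.

14463 km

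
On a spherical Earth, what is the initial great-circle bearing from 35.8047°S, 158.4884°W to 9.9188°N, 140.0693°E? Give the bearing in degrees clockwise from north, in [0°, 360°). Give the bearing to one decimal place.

Δλ = 140.0693 − -158.4884 = 298.5577°; wrapped into (−180°, 180°]: -61.4423°.
θ = atan2( sin Δλ · cos φ₂ , cos φ₁ · sin φ₂ − sin φ₁ · cos φ₂ · cos Δλ )
  = atan2(-0.86521, 0.41519) = -64.365° → normalised to [0°, 360°): 295.635°.

295.6°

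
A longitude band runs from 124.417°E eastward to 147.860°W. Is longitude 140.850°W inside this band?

Band width going east from +124.417° to -147.860°: ((-147.860 − 124.417) mod 360) = 87.723°.
Offset of -140.850° east of the west edge: ((-140.850 − 124.417) mod 360) = 94.733°.
94.733° > 87.723° ⇒ outside.

No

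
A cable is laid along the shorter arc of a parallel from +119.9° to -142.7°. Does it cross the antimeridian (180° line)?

Yes

Naïve |-142.7 − 119.9| = 262.6° > 180°, so the shorter arc goes the other way round — across 180°.
Signed shortest Δλ = ((-142.7 − 119.9 + 180) mod 360) − 180 = 97.4°.
Going east by 97.4° from +119.9° passes through 180° before reaching -142.7°.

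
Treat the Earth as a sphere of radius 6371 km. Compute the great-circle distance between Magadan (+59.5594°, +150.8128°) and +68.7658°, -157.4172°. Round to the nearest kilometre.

Δλ = -157.4172 − 150.8128 = -308.2300°; wrapped into (−180°, 180°]: 51.7700°.
Δφ = 68.7658 − 59.5594 = 9.2064°.
a = sin²(Δφ/2) + cos φ₁ · cos φ₂ · sin²(Δλ/2) = 0.041414.
c = 2·atan2(√a, √(1−a)) = 0.40987 rad → d = 6371·c ≈ 2611.28 km.

2611 km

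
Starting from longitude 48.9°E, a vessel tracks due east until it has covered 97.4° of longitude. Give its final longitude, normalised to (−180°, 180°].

146.3°E

Start at +48.9°; shift +97.4° → +146.3°.
+146.3° already lies in (−180°, 180°].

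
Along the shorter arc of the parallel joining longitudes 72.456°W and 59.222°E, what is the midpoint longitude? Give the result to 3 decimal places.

Signed shortest Δλ from -72.456° to +59.222° is +131.678°.
Midpoint longitude = -72.456° + (+131.678°)/2 = -72.456° + 65.839° = -6.617°.

6.617°W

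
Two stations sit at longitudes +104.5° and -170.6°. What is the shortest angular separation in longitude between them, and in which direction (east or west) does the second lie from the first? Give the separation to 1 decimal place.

Raw difference: -170.6 − 104.5 = -275.1°.
Normalise into (−180°, 180°]: -275.1° + 360° = 84.9°.
Positive ⇒ the second point lies to the east; separation 84.9°.

84.9° east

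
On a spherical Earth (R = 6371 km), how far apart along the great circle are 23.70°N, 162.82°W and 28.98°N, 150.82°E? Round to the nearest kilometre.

Δλ = 150.82 − -162.82 = 313.64°; wrapped into (−180°, 180°]: -46.36°.
Δφ = 28.98 − 23.70 = 5.28°.
a = sin²(Δφ/2) + cos φ₁ · cos φ₂ · sin²(Δλ/2) = 0.126228.
c = 2·atan2(√a, √(1−a)) = 0.72644 rad → d = 6371·c ≈ 4628.15 km.

4628 km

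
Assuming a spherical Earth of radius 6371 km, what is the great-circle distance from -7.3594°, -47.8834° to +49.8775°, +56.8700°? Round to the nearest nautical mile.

6311 nmi

Δλ = 56.8700 − -47.8834 = 104.7534°.
Δφ = 49.8775 − -7.3594 = 57.2369°.
a = sin²(Δφ/2) + cos φ₁ · cos φ₂ · sin²(Δλ/2) = 0.630353.
c = 2·atan2(√a, √(1−a)) = 1.83455 rad → d = 6371·c ≈ 11687.91 km ≈ 6310.97 nmi.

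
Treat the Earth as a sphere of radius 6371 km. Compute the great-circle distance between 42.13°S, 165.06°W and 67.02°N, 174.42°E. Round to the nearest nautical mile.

Δλ = 174.42 − -165.06 = 339.48°; wrapped into (−180°, 180°]: -20.52°.
Δφ = 67.02 − -42.13 = 109.15°.
a = sin²(Δφ/2) + cos φ₁ · cos φ₂ · sin²(Δλ/2) = 0.673207.
c = 2·atan2(√a, √(1−a)) = 1.92454 rad → d = 6371·c ≈ 12261.25 km ≈ 6620.55 nmi.

6621 nmi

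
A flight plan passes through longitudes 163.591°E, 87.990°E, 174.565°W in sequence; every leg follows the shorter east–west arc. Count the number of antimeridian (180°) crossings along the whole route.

Leg 1: +163.591° → +87.990°, shortest Δλ = -75.601° (west) — does not cross 180°.
Leg 2: +87.990° → -174.565°, shortest Δλ = 97.445° (east) — crosses 180°.
Total crossings: 1.

1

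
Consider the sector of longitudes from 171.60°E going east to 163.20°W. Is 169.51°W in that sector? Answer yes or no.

Band width going east from +171.60° to -163.20°: ((-163.20 − 171.60) mod 360) = 25.20°.
Offset of -169.51° east of the west edge: ((-169.51 − 171.60) mod 360) = 18.89°.
18.89° ≤ 25.20° ⇒ inside.

Yes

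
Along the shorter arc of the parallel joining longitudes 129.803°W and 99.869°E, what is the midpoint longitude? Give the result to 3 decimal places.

165.033°E

Signed shortest Δλ from -129.803° to +99.869° is -130.328°.
Midpoint longitude = -129.803° + (-130.328°)/2 = -129.803° − 65.164° = -194.967°.
Normalise into (−180°, 180°]: +165.033°.
(The naïve average (-129.803 + +99.869)/2 = -14.967° is on the wrong side of the globe.)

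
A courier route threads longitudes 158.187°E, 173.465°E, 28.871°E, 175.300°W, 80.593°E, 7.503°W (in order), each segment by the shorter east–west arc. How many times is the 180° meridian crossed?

2

Leg 1: +158.187° → +173.465°, shortest Δλ = 15.278° (east) — does not cross 180°.
Leg 2: +173.465° → +28.871°, shortest Δλ = -144.594° (west) — does not cross 180°.
Leg 3: +28.871° → -175.300°, shortest Δλ = 155.829° (east) — crosses 180°.
Leg 4: -175.300° → +80.593°, shortest Δλ = -104.107° (west) — crosses 180°.
Leg 5: +80.593° → -7.503°, shortest Δλ = -88.096° (west) — does not cross 180°.
Total crossings: 2.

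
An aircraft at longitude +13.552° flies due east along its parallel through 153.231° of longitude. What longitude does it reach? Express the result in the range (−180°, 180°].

+166.783°

Start at +13.552°; shift +153.231° → +166.783°.
+166.783° already lies in (−180°, 180°].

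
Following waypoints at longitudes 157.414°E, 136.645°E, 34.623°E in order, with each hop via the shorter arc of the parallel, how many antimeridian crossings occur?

0

Leg 1: +157.414° → +136.645°, shortest Δλ = -20.769° (west) — does not cross 180°.
Leg 2: +136.645° → +34.623°, shortest Δλ = -102.022° (west) — does not cross 180°.
Total crossings: 0.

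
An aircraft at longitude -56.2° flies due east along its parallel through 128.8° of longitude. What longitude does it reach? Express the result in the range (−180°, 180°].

+72.6°

Start at -56.2°; shift +128.8° → +72.6°.
+72.6° already lies in (−180°, 180°].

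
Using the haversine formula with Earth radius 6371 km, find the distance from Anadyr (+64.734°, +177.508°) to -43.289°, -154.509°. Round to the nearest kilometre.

12257 km

Δλ = -154.509 − 177.508 = -332.017°; wrapped into (−180°, 180°]: 27.983°.
Δφ = -43.289 − 64.734 = -108.023°.
a = sin²(Δφ/2) + cos φ₁ · cos φ₂ · sin²(Δλ/2) = 0.672861.
c = 2·atan2(√a, √(1−a)) = 1.92380 rad → d = 6371·c ≈ 12256.56 km.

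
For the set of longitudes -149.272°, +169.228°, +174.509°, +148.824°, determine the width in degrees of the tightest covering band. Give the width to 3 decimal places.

Sort the longitudes: -149.272°, +148.824°, +169.228°, +174.509°.
Eastward gaps between consecutive values (wrapping around): 298.096°, 20.404°, 5.281°, 36.219°.
Largest gap = 298.096° ⇒ minimal covering band is its complement: 360° − 298.096° = 61.904°.
Band runs from +148.824° eastward to -149.272°, crossing the antimeridian.

61.904°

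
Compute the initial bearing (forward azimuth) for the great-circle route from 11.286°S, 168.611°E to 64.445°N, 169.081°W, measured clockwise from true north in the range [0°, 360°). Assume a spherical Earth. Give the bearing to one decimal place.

9.7°

Δλ = -169.081 − 168.611 = -337.692°; wrapped into (−180°, 180°]: 22.308°.
θ = atan2( sin Δλ · cos φ₂ , cos φ₁ · sin φ₂ − sin φ₁ · cos φ₂ · cos Δλ )
  = atan2(0.16374, 0.96283) = 9.652° → normalised to [0°, 360°): 9.652°.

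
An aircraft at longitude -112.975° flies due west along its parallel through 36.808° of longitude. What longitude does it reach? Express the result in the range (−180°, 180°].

Start at -112.975°; shift −36.808° → -149.783°.
-149.783° already lies in (−180°, 180°].

-149.783°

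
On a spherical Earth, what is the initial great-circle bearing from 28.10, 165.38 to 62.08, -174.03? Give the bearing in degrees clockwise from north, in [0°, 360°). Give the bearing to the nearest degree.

Δλ = -174.03 − 165.38 = -339.41°; wrapped into (−180°, 180°]: 20.59°.
θ = atan2( sin Δλ · cos φ₂ , cos φ₁ · sin φ₂ − sin φ₁ · cos φ₂ · cos Δλ )
  = atan2(0.16467, 0.57299) = 16.034° → normalised to [0°, 360°): 16.034°.

16°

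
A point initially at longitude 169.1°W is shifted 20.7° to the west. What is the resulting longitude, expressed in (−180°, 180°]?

170.2°E

Start at -169.1°; shift −20.7° → -189.8°.
-189.8° lies outside (−180°, 180°]; add 360° → +170.2°.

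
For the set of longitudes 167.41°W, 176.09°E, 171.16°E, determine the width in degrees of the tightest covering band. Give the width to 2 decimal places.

21.43°

Sort the longitudes: -167.41°, +171.16°, +176.09°.
Eastward gaps between consecutive values (wrapping around): 338.57°, 4.93°, 16.50°.
Largest gap = 338.57° ⇒ minimal covering band is its complement: 360° − 338.57° = 21.43°.
Band runs from +171.16° eastward to -167.41°, crossing the antimeridian.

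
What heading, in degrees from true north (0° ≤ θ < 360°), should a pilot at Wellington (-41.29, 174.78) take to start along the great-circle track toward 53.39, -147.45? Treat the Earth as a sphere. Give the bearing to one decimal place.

21.8°

Δλ = -147.45 − 174.78 = -322.23°; wrapped into (−180°, 180°]: 37.77°.
θ = atan2( sin Δλ · cos φ₂ , cos φ₁ · sin φ₂ − sin φ₁ · cos φ₂ · cos Δλ )
  = atan2(0.36527, 0.91421) = 21.779° → normalised to [0°, 360°): 21.779°.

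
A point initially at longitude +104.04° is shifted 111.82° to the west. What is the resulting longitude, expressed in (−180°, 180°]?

Start at +104.04°; shift −111.82° → -7.78°.
-7.78° already lies in (−180°, 180°].

-7.78°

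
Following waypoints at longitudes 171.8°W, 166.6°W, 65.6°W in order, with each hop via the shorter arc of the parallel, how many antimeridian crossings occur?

Leg 1: -171.8° → -166.6°, shortest Δλ = 5.2° (east) — does not cross 180°.
Leg 2: -166.6° → -65.6°, shortest Δλ = 101.0° (east) — does not cross 180°.
Total crossings: 0.

0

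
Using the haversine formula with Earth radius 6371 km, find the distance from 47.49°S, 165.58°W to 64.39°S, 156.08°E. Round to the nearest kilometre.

Δλ = 156.08 − -165.58 = 321.66°; wrapped into (−180°, 180°]: -38.34°.
Δφ = -64.39 − -47.49 = -16.90°.
a = sin²(Δφ/2) + cos φ₁ · cos φ₂ · sin²(Δλ/2) = 0.053087.
c = 2·atan2(√a, √(1−a)) = 0.46499 rad → d = 6371·c ≈ 2962.46 km.

2962 km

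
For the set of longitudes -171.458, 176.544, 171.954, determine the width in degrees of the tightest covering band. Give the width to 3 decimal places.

Sort the longitudes: -171.458°, +171.954°, +176.544°.
Eastward gaps between consecutive values (wrapping around): 343.412°, 4.590°, 11.998°.
Largest gap = 343.412° ⇒ minimal covering band is its complement: 360° − 343.412° = 16.588°.
Band runs from +171.954° eastward to -171.458°, crossing the antimeridian.

16.588°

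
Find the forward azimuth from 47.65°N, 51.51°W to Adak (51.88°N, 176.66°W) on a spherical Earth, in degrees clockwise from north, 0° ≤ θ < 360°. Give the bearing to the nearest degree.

328°

Δλ = -176.66 − -51.51 = -125.15°.
θ = atan2( sin Δλ · cos φ₂ , cos φ₁ · sin φ₂ − sin φ₁ · cos φ₂ · cos Δλ )
  = atan2(-0.50474, 0.79263) = -32.489° → normalised to [0°, 360°): 327.511°.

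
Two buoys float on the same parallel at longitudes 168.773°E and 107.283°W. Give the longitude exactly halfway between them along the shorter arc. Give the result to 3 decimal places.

149.255°W

Signed shortest Δλ from +168.773° to -107.283° is +83.944°.
Midpoint longitude = +168.773° + (+83.944°)/2 = +168.773° + 41.972° = +210.745°.
Normalise into (−180°, 180°]: -149.255°.
(The naïve average (+168.773 + -107.283)/2 = 30.745° is on the wrong side of the globe.)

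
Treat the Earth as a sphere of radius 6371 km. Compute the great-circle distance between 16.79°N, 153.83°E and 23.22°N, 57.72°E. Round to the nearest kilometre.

9879 km

Δλ = 57.72 − 153.83 = -96.11°.
Δφ = 23.22 − 16.79 = 6.43°.
a = sin²(Δφ/2) + cos φ₁ · cos φ₂ · sin²(Δλ/2) = 0.489879.
c = 2·atan2(√a, √(1−a)) = 1.55055 rad → d = 6371·c ≈ 9878.57 km.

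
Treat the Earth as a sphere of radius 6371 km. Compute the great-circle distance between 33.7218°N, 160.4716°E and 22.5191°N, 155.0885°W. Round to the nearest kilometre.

4496 km

Δλ = -155.0885 − 160.4716 = -315.5601°; wrapped into (−180°, 180°]: 44.4399°.
Δφ = 22.5191 − 33.7218 = -11.2027°.
a = sin²(Δφ/2) + cos φ₁ · cos φ₂ · sin²(Δλ/2) = 0.119403.
c = 2·atan2(√a, √(1−a)) = 0.70564 rad → d = 6371·c ≈ 4495.66 km.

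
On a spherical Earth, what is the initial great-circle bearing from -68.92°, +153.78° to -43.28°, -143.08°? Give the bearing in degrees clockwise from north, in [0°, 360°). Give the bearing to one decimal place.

Δλ = -143.08 − 153.78 = -296.86°; wrapped into (−180°, 180°]: 63.14°.
θ = atan2( sin Δλ · cos φ₂ , cos φ₁ · sin φ₂ − sin φ₁ · cos φ₂ · cos Δλ )
  = atan2(0.64947, 0.06034) = 84.693° → normalised to [0°, 360°): 84.693°.

84.7°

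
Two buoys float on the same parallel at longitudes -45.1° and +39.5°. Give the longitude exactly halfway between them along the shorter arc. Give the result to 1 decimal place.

-2.8°

Signed shortest Δλ from -45.1° to +39.5° is +84.6°.
Midpoint longitude = -45.1° + (+84.6°)/2 = -45.1° + 42.3° = -2.8°.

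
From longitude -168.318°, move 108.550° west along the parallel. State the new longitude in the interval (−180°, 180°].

Start at -168.318°; shift −108.550° → -276.868°.
-276.868° lies outside (−180°, 180°]; add 360° → +83.132°.

+83.132°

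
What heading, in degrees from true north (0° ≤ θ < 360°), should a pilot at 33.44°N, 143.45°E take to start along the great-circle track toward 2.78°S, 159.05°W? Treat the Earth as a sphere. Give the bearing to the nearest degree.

Δλ = -159.05 − 143.45 = -302.50°; wrapped into (−180°, 180°]: 57.50°.
θ = atan2( sin Δλ · cos φ₂ , cos φ₁ · sin φ₂ − sin φ₁ · cos φ₂ · cos Δλ )
  = atan2(0.84240, -0.33621) = 111.757° → normalised to [0°, 360°): 111.757°.

112°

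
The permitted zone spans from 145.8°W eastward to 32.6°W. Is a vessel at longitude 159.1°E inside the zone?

No

Band width going east from -145.8° to -32.6°: ((-32.6 − -145.8) mod 360) = 113.2°.
Offset of +159.1° east of the west edge: ((159.1 − -145.8) mod 360) = 304.9°.
304.9° > 113.2° ⇒ outside.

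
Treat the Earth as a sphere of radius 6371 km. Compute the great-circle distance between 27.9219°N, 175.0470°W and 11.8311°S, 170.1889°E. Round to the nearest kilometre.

4698 km

Δλ = 170.1889 − -175.0470 = 345.2359°; wrapped into (−180°, 180°]: -14.7641°.
Δφ = -11.8311 − 27.9219 = -39.7530°.
a = sin²(Δφ/2) + cos φ₁ · cos φ₂ · sin²(Δλ/2) = 0.129873.
c = 2·atan2(√a, √(1−a)) = 0.73735 rad → d = 6371·c ≈ 4697.64 km.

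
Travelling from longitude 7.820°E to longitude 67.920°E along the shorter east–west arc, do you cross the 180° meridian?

No

Signed shortest Δλ = ((67.920 − 7.820 + 180) mod 360) − 180 = 60.1°.
Going east by 60.1° from +7.820° reaches +67.920° without touching 180°.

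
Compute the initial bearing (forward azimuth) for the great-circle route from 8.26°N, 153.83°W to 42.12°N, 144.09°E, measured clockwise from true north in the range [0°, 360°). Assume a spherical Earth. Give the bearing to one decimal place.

Δλ = 144.09 − -153.83 = 297.92°; wrapped into (−180°, 180°]: -62.08°.
θ = atan2( sin Δλ · cos φ₂ , cos φ₁ · sin φ₂ − sin φ₁ · cos φ₂ · cos Δλ )
  = atan2(-0.65540, 0.61383) = -46.876° → normalised to [0°, 360°): 313.124°.

313.1°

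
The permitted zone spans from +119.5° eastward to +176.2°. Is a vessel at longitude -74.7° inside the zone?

No

Band width going east from +119.5° to +176.2°: ((176.2 − 119.5) mod 360) = 56.7°.
Offset of -74.7° east of the west edge: ((-74.7 − 119.5) mod 360) = 165.8°.
165.8° > 56.7° ⇒ outside.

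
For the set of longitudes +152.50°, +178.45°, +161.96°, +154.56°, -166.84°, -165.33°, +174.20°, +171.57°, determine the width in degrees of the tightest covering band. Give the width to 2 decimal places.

Sort the longitudes: -166.84°, -165.33°, +152.50°, +154.56°, +161.96°, +171.57°, +174.20°, +178.45°.
Eastward gaps between consecutive values (wrapping around): 1.51°, 317.83°, 2.06°, 7.40°, 9.61°, 2.63°, 4.25°, 14.71°.
Largest gap = 317.83° ⇒ minimal covering band is its complement: 360° − 317.83° = 42.17°.
Band runs from +152.50° eastward to -165.33°, crossing the antimeridian.

42.17°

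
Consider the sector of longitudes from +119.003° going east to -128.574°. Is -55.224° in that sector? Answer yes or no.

No

Band width going east from +119.003° to -128.574°: ((-128.574 − 119.003) mod 360) = 112.423°.
Offset of -55.224° east of the west edge: ((-55.224 − 119.003) mod 360) = 185.773°.
185.773° > 112.423° ⇒ outside.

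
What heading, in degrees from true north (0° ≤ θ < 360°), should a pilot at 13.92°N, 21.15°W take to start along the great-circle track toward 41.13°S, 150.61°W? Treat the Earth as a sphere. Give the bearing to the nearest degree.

Δλ = -150.61 − -21.15 = -129.46°.
θ = atan2( sin Δλ · cos φ₂ , cos φ₁ · sin φ₂ − sin φ₁ · cos φ₂ · cos Δλ )
  = atan2(-0.58154, -0.52329) = -131.982° → normalised to [0°, 360°): 228.018°.

228°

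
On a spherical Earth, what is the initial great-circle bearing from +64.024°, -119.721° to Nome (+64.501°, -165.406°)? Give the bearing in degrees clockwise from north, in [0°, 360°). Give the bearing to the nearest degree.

Δλ = -165.406 − -119.721 = -45.685°.
θ = atan2( sin Δλ · cos φ₂ , cos φ₁ · sin φ₂ − sin φ₁ · cos φ₂ · cos Δλ )
  = atan2(-0.30802, 0.12497) = -67.917° → normalised to [0°, 360°): 292.083°.

292°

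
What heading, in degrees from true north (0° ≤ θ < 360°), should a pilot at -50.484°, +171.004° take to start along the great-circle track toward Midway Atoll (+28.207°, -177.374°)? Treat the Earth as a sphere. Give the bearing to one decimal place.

10.4°

Δλ = -177.374 − 171.004 = -348.378°; wrapped into (−180°, 180°]: 11.622°.
θ = atan2( sin Δλ · cos φ₂ , cos φ₁ · sin φ₂ − sin φ₁ · cos φ₂ · cos Δλ )
  = atan2(0.17753, 0.96665) = 10.407° → normalised to [0°, 360°): 10.407°.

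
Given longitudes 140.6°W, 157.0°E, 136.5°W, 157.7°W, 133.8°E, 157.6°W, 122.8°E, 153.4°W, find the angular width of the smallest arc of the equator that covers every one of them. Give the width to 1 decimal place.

Sort the longitudes: -157.7°, -157.6°, -153.4°, -140.6°, -136.5°, +122.8°, +133.8°, +157.0°.
Eastward gaps between consecutive values (wrapping around): 0.1°, 4.2°, 12.8°, 4.1°, 259.3°, 11.0°, 23.2°, 45.3°.
Largest gap = 259.3° ⇒ minimal covering band is its complement: 360° − 259.3° = 100.7°.
Band runs from +122.8° eastward to -136.5°, crossing the antimeridian.

100.7°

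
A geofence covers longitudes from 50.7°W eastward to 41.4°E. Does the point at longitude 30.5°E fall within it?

Band width going east from -50.7° to +41.4°: ((41.4 − -50.7) mod 360) = 92.1°.
Offset of +30.5° east of the west edge: ((30.5 − -50.7) mod 360) = 81.2°.
81.2° ≤ 92.1° ⇒ inside.

Yes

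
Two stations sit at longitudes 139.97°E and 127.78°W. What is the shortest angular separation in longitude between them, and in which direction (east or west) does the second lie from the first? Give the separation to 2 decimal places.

92.25° east

Raw difference: -127.78 − 139.97 = -267.75°.
Normalise into (−180°, 180°]: -267.75° + 360° = 92.25°.
Positive ⇒ the second point lies to the east; separation 92.25°.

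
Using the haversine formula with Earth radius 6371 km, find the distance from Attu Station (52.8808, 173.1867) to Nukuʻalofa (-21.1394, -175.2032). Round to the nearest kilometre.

Δλ = -175.2032 − 173.1867 = -348.3899°; wrapped into (−180°, 180°]: 11.6101°.
Δφ = -21.1394 − 52.8808 = -74.0202°.
a = sin²(Δφ/2) + cos φ₁ · cos φ₂ · sin²(Δλ/2) = 0.368109.
c = 2·atan2(√a, √(1−a)) = 1.30386 rad → d = 6371·c ≈ 8306.86 km.

8307 km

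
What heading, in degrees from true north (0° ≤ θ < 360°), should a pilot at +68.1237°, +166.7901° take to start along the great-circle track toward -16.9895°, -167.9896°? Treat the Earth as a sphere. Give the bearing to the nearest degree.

156°

Δλ = -167.9896 − 166.7901 = -334.7797°; wrapped into (−180°, 180°]: 25.2203°.
θ = atan2( sin Δλ · cos φ₂ , cos φ₁ · sin φ₂ − sin φ₁ · cos φ₂ · cos Δλ )
  = atan2(0.40750, -0.91177) = 155.918° → normalised to [0°, 360°): 155.918°.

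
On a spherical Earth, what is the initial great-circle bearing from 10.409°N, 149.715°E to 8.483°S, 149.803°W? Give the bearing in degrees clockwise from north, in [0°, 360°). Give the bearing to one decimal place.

Δλ = -149.803 − 149.715 = -299.518°; wrapped into (−180°, 180°]: 60.482°.
θ = atan2( sin Δλ · cos φ₂ , cos φ₁ · sin φ₂ − sin φ₁ · cos φ₂ · cos Δλ )
  = atan2(0.86068, -0.23313) = 105.156° → normalised to [0°, 360°): 105.156°.

105.2°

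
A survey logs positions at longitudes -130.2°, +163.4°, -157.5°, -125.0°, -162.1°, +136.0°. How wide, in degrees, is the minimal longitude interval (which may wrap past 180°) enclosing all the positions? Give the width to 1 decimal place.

99.0°

Sort the longitudes: -162.1°, -157.5°, -130.2°, -125.0°, +136.0°, +163.4°.
Eastward gaps between consecutive values (wrapping around): 4.6°, 27.3°, 5.2°, 261.0°, 27.4°, 34.5°.
Largest gap = 261.0° ⇒ minimal covering band is its complement: 360° − 261.0° = 99.0°.
Band runs from +136.0° eastward to -125.0°, crossing the antimeridian.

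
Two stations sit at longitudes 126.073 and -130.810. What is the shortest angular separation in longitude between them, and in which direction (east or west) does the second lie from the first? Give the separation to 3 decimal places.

Raw difference: -130.810 − 126.073 = -256.883°.
Normalise into (−180°, 180°]: -256.883° + 360° = 103.117°.
Positive ⇒ the second point lies to the east; separation 103.117°.

103.117° east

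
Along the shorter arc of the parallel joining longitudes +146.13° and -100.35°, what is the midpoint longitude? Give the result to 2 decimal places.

Signed shortest Δλ from +146.13° to -100.35° is +113.52°.
Midpoint longitude = +146.13° + (+113.52°)/2 = +146.13° + 56.76° = +202.89°.
Normalise into (−180°, 180°]: -157.11°.
(The naïve average (+146.13 + -100.35)/2 = 22.89° is on the wrong side of the globe.)

-157.11°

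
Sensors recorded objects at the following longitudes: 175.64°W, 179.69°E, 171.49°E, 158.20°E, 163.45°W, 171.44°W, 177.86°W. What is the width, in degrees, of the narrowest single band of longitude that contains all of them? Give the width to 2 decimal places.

Sort the longitudes: -177.86°, -175.64°, -171.44°, -163.45°, +158.20°, +171.49°, +179.69°.
Eastward gaps between consecutive values (wrapping around): 2.22°, 4.20°, 7.99°, 321.65°, 13.29°, 8.20°, 2.45°.
Largest gap = 321.65° ⇒ minimal covering band is its complement: 360° − 321.65° = 38.35°.
Band runs from +158.20° eastward to -163.45°, crossing the antimeridian.

38.35°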